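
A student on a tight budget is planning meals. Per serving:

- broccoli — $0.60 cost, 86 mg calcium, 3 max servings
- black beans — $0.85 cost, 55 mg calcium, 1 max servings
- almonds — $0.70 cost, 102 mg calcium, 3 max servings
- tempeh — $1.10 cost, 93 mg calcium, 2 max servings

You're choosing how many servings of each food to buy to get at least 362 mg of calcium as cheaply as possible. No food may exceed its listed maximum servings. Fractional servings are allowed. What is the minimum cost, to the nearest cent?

Cost per mg of calcium: almonds $0.0069, broccoli $0.0070, tempeh $0.0118, black beans $0.0155.
Take 3 servings of almonds: +306.0 mg calcium for $2.10 (total $2.10, still need 56.0 mg).
Take 0.6512 servings of broccoli: +56.0 mg calcium for $0.39 (total $2.49, still need 0.0 mg).
Greedy by cheapest-per-mg is optimal for a single linear constraint, so the minimum cost is $2.49.

$2.49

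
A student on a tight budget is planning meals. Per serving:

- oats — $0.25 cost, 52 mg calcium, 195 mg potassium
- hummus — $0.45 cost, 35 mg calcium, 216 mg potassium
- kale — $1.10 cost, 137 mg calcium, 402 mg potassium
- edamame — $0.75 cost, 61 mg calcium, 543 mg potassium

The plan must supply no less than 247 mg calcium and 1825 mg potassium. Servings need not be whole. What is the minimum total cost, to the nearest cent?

$2.34

An LP optimum is at a vertex; with two nutrient constraints at most two foods are used. Check each candidate.
oats only: max(247/52, 1825/195) = 9.359 servings → $2.34.
hummus only: max(247/35, 1825/216) = 8.449 servings → $3.80.
kale only: max(247/137, 1825/402) = 4.54 servings → $4.99.
edamame only: max(247/61, 1825/543) = 4.049 servings → $3.04.
oats + hummus: the both-tight solution has a negative serving — not a feasible corner.
oats + kale with both targets exact would need a negative amount; discard.
oats + edamame with both tight: 1.395 servings and 2.86 servings → $2.49.
hummus + kale with both targets exact would need a negative amount; discard.
hummus + edamame with both tight: 3.911 servings and 1.805 servings → $3.11.
kale + edamame with both tight: 0.4571 servings and 3.023 servings → $2.77.
The minimum over all feasible corners is $2.34.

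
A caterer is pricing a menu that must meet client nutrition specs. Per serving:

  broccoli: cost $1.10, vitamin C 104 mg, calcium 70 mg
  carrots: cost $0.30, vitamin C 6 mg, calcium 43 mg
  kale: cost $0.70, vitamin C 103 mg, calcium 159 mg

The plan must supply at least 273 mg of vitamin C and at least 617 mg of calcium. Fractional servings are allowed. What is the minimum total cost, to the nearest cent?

A basic optimal solution has at most two foods positive. Try each food alone and each pair with both targets met exactly.
broccoli only: max(273/104, 617/70) = 8.814 servings → $9.70.
carrots only: max(273/6, 617/43) = 45.5 servings → $13.65.
kale only: max(273/103, 617/159) = 3.881 servings → $2.72.
broccoli + carrots with both tight: 1.983 servings and 11.12 servings → $5.52.
broccoli + kale: the both-tight solution has a negative serving — not a feasible corner.
carrots + kale with both tight: 5.797 servings and 2.313 servings → $3.36.
The minimum over all feasible corners is $2.72.

$2.72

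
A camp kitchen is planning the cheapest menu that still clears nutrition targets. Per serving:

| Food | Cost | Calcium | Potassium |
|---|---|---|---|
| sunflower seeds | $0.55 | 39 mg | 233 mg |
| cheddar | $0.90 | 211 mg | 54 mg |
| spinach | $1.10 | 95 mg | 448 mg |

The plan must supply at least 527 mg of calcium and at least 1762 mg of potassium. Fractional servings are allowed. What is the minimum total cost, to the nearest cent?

$4.92

Check every corner: each single food scaled to meet both minima, and each pair solved so both constraints bind.
sunflower seeds only: max(527/39, 1762/233) = 13.51 servings → $7.43.
cheddar only: max(527/211, 1762/54) = 32.63 servings → $29.37.
spinach only: max(527/95, 1762/448) = 5.547 servings → $6.10.
sunflower seeds + cheddar with both tight: 7.296 servings and 1.149 servings → $5.05.
sunflower seeds + spinach: the both-tight solution has a negative serving — not a feasible corner.
cheddar + spinach with both tight: 0.7685 servings and 3.84 servings → $4.92.
Cheapest feasible corner: $4.92.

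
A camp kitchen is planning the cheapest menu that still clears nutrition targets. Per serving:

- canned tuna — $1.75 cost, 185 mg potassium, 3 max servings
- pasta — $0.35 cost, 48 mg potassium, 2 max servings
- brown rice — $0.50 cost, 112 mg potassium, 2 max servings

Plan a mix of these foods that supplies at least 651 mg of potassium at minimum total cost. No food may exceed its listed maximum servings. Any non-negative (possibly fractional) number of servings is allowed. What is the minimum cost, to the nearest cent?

$4.83

Cost per mg of potassium: brown rice $0.0045, pasta $0.0073, canned tuna $0.0095.
Take 2 servings of brown rice: +224.0 mg potassium for $1.00 (total $1.00, still need 427.0 mg).
Take 2 servings of pasta: +96.0 mg potassium for $0.70 (total $1.70, still need 331.0 mg).
Take 1.789 servings of canned tuna: +331.0 mg potassium for $3.13 (total $4.83, still need 0.0 mg).
Filling from the cheapest source first is optimal under one linear minimum: $4.83.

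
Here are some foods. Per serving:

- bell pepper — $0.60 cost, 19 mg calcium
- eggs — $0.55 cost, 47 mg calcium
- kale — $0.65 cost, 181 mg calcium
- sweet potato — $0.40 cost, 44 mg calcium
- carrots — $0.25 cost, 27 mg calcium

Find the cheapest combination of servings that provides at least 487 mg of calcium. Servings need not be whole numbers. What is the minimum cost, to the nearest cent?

Cost per mg of calcium: kale $0.0036, sweet potato $0.0091, carrots $0.0093, eggs $0.0117, bell pepper $0.0316.
With no serving limits, use only kale: 487 mg / 181 mg = 2.691 servings × $0.65 = $1.75.

$1.75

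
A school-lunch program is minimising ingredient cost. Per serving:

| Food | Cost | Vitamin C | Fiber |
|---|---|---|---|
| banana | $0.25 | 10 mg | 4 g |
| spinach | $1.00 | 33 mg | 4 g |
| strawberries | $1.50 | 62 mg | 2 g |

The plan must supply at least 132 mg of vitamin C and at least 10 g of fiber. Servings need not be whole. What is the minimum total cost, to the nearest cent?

$3.21

With two linear requirements the optimum uses one or two foods; enumerate the corners.
banana only: max(132/10, 10/4) = 13.2 servings → $3.30.
spinach only: max(132/33, 10/4) = 4 servings → $4.00.
strawberries only: max(132/62, 10/2) = 5 servings → $7.50.
banana + spinach: intersection lies outside the first quadrant.
banana + strawberries with both tight: 1.561 servings and 1.877 servings → $3.21.
spinach + strawberries with both tight: 1.956 servings and 1.088 servings → $3.59.
So the least-cost plan costs $3.21.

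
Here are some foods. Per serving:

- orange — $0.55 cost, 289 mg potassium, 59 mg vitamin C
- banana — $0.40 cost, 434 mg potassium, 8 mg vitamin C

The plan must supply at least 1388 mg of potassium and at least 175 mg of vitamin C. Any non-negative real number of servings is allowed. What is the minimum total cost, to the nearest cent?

$2.07

The cheapest plan sits at a corner of the feasible region — with two constraints it uses at most two foods.
orange only: max(1388/289, 175/59) = 4.803 servings → $2.64.
banana only: max(1388/434, 175/8) = 21.88 servings → $8.75.
orange + banana with both tight: 2.784 servings and 1.344 servings → $2.07.
The minimum over all feasible corners is $2.07.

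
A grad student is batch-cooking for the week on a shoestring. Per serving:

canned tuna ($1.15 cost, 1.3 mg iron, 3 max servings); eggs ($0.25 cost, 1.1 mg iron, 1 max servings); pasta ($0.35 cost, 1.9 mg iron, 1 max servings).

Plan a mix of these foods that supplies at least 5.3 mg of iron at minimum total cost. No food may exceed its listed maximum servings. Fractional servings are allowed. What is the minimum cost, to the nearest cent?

Cost per mg of iron: pasta $0.1842, eggs $0.2273, canned tuna $0.8846.
Take 1 serving of pasta: +1.9 mg iron for $0.35 (total $0.35, still need 3.4 mg).
Take 1 serving of eggs: +1.1 mg iron for $0.25 (total $0.60, still need 2.3 mg).
Take 1.769 servings of canned tuna: +2.3 mg iron for $2.03 (total $2.63, still need 0.0 mg).
Greedy by cheapest-per-mg is optimal for a single linear constraint, so the minimum cost is $2.63.

$2.63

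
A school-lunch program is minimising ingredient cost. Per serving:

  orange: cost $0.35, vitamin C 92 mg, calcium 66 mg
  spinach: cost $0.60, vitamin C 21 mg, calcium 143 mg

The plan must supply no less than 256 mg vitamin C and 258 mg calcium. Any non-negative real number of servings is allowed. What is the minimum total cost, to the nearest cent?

An LP optimum is at a vertex; with two nutrient constraints at most two foods are used. Check each candidate.
orange only: max(256/92, 258/66) = 3.909 servings → $1.37.
spinach only: max(256/21, 258/143) = 12.19 servings → $7.31.
orange + spinach with both tight: 2.65 servings and 0.5811 servings → $1.28.
Cheapest feasible corner: $1.28.

$1.28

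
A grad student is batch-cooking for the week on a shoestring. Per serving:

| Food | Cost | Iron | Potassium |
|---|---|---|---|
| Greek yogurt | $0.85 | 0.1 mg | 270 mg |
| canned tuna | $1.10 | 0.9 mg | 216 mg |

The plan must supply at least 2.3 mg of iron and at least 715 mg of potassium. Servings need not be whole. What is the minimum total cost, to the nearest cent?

Greek yogurt only: max(2.3/0.1, 715/270) = 23 servings → $19.55.
canned tuna only: max(2.3/0.9, 715/216) = 3.31 servings → $3.64.
Greek yogurt + canned tuna with both tight: 0.6626 servings and 2.482 servings → $3.29.
The minimum over all feasible corners is $3.29.

$3.29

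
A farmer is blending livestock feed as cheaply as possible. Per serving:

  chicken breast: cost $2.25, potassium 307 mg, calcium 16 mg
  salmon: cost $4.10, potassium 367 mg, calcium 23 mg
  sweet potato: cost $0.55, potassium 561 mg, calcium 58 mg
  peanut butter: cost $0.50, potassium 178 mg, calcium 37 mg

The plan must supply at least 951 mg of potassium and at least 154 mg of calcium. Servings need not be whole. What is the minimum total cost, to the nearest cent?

$1.46

Check every corner: each single food scaled to meet both minima, and each pair solved so both constraints bind.
chicken breast only: max(951/307, 154/16) = 9.625 servings → $21.66.
salmon only: max(951/367, 154/23) = 6.696 servings → $27.45.
sweet potato only: max(951/561, 154/58) = 2.655 servings → $1.46.
peanut butter only: max(951/178, 154/37) = 5.343 servings → $2.67.
chicken breast + salmon with both targets exact would need a negative amount; discard.
chicken breast + sweet potato: intersection lies outside the first quadrant.
chicken breast + peanut butter with both tight: 0.9135 servings and 3.767 servings → $3.94.
salmon + sweet potato: the both-tight solution has a negative serving — not a feasible corner.
salmon + peanut butter with both tight: 0.8197 servings and 3.653 servings → $5.19.
sweet potato + peanut butter with both tight: 0.7452 servings and 2.994 servings → $1.91.
Cheapest feasible corner: $1.46.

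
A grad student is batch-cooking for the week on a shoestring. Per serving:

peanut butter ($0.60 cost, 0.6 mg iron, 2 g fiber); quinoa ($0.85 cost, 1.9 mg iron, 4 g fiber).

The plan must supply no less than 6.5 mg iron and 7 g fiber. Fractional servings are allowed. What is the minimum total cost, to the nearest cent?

$2.91

For a min-cost LP with two ≥-constraints, a basic feasible solution has at most two positive variables.
peanut butter only: max(6.5/0.6, 7/2) = 10.83 servings → $6.50.
quinoa only: max(6.5/1.9, 7/4) = 3.421 servings → $2.91.
peanut butter + quinoa: intersection lies outside the first quadrant.
So the least-cost plan costs $2.91.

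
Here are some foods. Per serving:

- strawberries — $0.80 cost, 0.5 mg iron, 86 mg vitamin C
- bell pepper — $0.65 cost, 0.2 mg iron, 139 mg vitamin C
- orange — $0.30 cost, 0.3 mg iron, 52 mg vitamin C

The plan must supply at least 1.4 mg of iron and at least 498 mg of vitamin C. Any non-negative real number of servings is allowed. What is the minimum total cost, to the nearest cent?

With two linear requirements the optimum uses one or two foods; enumerate the corners.
strawberries only: max(1.4/0.5, 498/86) = 5.791 servings → $4.63.
bell pepper only: max(1.4/0.2, 498/139) = 7 servings → $4.55.
orange only: max(1.4/0.3, 498/52) = 9.577 servings → $2.87.
strawberries + bell pepper with both tight: 1.816 servings and 2.459 servings → $3.05.
strawberries + orange: intersection lies outside the first quadrant.
bell pepper + orange with both tight: 2.447 servings and 3.035 servings → $2.50.
So the least-cost plan costs $2.50.

$2.50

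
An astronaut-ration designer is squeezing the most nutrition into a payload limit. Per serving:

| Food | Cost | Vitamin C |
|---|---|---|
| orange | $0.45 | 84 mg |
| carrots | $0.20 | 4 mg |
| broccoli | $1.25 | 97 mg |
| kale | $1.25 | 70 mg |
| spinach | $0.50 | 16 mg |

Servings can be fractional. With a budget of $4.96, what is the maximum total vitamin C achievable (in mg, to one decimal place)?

925.9 mg

Vitamin C per dollar: orange 186.7, broccoli 77.6, kale 56, spinach 32, carrots 20.
With no serving limits, spend the whole cost allowance on orange: $4.96 / $0.45 × 84 mg = 925.9 mg.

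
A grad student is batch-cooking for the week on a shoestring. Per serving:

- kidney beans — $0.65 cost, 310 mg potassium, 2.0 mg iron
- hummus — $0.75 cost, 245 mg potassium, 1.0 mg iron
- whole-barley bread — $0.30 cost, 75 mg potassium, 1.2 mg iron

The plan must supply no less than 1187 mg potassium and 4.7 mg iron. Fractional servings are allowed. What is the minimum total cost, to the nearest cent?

The cheapest plan sits at a corner of the feasible region — with two constraints it uses at most two foods.
kidney beans only: max(1187/310, 4.7/2.0) = 3.829 servings → $2.49.
hummus only: max(1187/245, 4.7/1.0) = 4.845 servings → $3.63.
whole-barley bread only: max(1187/75, 4.7/1.2) = 15.83 servings → $4.75.
kidney beans + hummus with both targets exact would need a negative amount; discard.
kidney beans + whole-barley bread: the both-tight solution has a negative serving — not a feasible corner.
hummus + whole-barley bread: intersection lies outside the first quadrant.
So the least-cost plan costs $2.49.

$2.49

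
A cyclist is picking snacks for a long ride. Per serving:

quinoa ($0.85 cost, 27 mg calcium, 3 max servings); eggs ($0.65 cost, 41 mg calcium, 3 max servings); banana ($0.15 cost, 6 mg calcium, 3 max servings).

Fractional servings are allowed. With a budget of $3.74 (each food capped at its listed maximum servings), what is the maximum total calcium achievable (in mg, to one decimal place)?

Calcium per dollar: eggs 63.08, banana 40, quinoa 31.76.
Take 3 servings of eggs: spends $1.95, +123.0 mg calcium (running total 123.0 mg).
Take 3 servings of banana: spends $0.45, +18.0 mg calcium (running total 141.0 mg).
Take 1.576 servings of quinoa: spends $1.34, +42.6 mg calcium (running total 183.6 mg).
Filling greedily by calcium-per-dollar is optimal for one linear limit, giving 183.6 mg.

183.6 mg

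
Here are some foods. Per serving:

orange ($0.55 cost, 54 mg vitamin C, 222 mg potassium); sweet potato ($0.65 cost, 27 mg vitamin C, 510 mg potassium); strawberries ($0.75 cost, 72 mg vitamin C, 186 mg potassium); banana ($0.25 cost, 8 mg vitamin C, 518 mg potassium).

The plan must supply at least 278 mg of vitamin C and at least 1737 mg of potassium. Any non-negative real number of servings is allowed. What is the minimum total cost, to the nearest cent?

A basic optimal solution has at most two foods positive. Try each food alone and each pair with both targets met exactly.
orange only: max(278/54, 1737/222) = 7.824 servings → $4.30.
sweet potato only: max(278/27, 1737/510) = 10.3 servings → $6.69.
strawberries only: max(278/72, 1737/186) = 9.339 servings → $7.00.
banana only: max(278/8, 1737/518) = 34.75 servings → $8.69.
orange + sweet potato with both tight: 4.404 servings and 1.489 servings → $3.39.
orange + strawberries with both targets exact would need a negative amount; discard.
orange + banana with both tight: 4.967 servings and 1.225 servings → $3.04.
sweet potato + strawberries with both tight: 2.314 servings and 2.993 servings → $3.75.
sweet potato + banana: the both-tight solution has a negative serving — not a feasible corner.
strawberries + banana with both tight: 3.633 servings and 2.049 servings → $3.24.
So the least-cost plan costs $3.04.

$3.04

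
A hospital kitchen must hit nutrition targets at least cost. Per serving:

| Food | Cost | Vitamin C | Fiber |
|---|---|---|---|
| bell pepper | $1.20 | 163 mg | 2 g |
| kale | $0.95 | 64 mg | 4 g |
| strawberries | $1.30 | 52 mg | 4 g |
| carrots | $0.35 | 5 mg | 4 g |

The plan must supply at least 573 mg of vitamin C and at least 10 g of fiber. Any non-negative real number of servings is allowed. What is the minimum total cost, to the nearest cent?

With two linear requirements the optimum uses one or two foods; enumerate the corners.
bell pepper only: max(573/163, 10/2) = 5 servings → $6.00.
kale only: max(573/64, 10/4) = 8.953 servings → $8.51.
strawberries only: max(573/52, 10/4) = 11.02 servings → $14.32.
carrots only: max(573/5, 10/4) = 114.6 servings → $40.11.
bell pepper + kale with both tight: 3.153 servings and 0.9237 servings → $4.66.
bell pepper + strawberries with both tight: 3.234 servings and 0.8832 servings → $5.03.
bell pepper + carrots with both tight: 3.492 servings and 0.7539 servings → $4.45.
kale + strawberries: intersection lies outside the first quadrant.
kale + carrots with both targets exact would need a negative amount; discard.
strawberries + carrots: intersection lies outside the first quadrant.
So the least-cost plan costs $4.45.

$4.45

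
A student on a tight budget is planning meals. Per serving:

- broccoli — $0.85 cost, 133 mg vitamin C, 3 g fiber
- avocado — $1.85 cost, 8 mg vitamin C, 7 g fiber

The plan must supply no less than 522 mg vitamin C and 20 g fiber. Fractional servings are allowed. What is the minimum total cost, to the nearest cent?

A basic optimal solution has at most two foods positive. Try each food alone and each pair with both targets met exactly.
broccoli only: max(522/133, 20/3) = 6.667 servings → $5.67.
avocado only: max(522/8, 20/7) = 65.25 servings → $120.71.
broccoli + avocado with both tight: 3.852 servings and 1.206 servings → $5.51.
The minimum over all feasible corners is $5.51.

$5.51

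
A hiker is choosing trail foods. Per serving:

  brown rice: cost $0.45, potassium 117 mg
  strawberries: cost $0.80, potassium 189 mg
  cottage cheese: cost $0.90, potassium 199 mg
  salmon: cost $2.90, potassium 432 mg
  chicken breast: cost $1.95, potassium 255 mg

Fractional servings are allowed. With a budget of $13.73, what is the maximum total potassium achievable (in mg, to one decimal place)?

Potassium per dollar: brown rice 260, strawberries 236.2, cottage cheese 221.1, salmon 149, chicken breast 130.8.
With no serving limits, spend the whole cost allowance on brown rice: $13.73 / $0.45 × 117 mg = 3569.8 mg.

3569.8 mg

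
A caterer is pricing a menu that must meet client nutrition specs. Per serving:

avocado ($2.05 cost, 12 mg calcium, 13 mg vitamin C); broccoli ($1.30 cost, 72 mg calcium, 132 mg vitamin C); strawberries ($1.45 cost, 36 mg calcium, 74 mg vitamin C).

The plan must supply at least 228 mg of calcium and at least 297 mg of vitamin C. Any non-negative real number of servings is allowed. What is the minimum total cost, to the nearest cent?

An LP optimum is at a vertex; with two nutrient constraints at most two foods are used. Check each candidate.
avocado only: max(228/12, 297/13) = 22.85 servings → $46.83.
broccoli only: max(228/72, 297/132) = 3.167 servings → $4.12.
strawberries only: max(228/36, 297/74) = 6.333 servings → $9.18.
avocado + broccoli with both tight: 13.44 servings and 0.9259 servings → $28.76.
avocado + strawberries with both tight: 14.71 servings and 1.429 servings → $32.24.
broccoli + strawberries: the both-tight solution has a negative serving — not a feasible corner.
Cheapest feasible corner: $4.12.

$4.12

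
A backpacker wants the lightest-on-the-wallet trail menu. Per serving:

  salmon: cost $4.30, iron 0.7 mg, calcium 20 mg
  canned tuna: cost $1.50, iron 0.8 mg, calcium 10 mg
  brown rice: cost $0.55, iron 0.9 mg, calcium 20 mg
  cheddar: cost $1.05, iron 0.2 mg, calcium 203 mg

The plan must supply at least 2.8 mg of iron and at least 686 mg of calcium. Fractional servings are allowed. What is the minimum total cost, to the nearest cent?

For a min-cost LP with two ≥-constraints, a basic feasible solution has at most two positive variables.
salmon only: max(2.8/0.7, 686/20) = 34.3 servings → $147.49.
canned tuna only: max(2.8/0.8, 686/10) = 68.6 servings → $102.90.
brown rice only: max(2.8/0.9, 686/20) = 34.3 servings → $18.86.
cheddar only: max(2.8/0.2, 686/203) = 14 servings → $14.70.
salmon + canned tuna with both targets exact would need a negative amount; discard.
salmon + brown rice: intersection lies outside the first quadrant.
salmon + cheddar with both tight: 3.122 servings and 3.072 servings → $16.65.
canned tuna + brown rice with both targets exact would need a negative amount; discard.
canned tuna + cheddar with both tight: 2.688 servings and 3.247 servings → $7.44.
brown rice + cheddar with both tight: 2.413 servings and 3.142 servings → $4.63.
Cheapest feasible corner: $4.63.

$4.63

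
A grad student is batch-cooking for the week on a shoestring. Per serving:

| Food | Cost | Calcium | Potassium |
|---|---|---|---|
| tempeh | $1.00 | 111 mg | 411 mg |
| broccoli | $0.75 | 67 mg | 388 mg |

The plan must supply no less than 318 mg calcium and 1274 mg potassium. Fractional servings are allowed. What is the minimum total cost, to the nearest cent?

$2.97

The cheapest plan sits at a corner of the feasible region — with two constraints it uses at most two foods.
tempeh only: max(318/111, 1274/411) = 3.1 servings → $3.10.
broccoli only: max(318/67, 1274/388) = 4.746 servings → $3.56.
tempeh + broccoli with both tight: 2.448 servings and 0.69 servings → $2.97.
So the least-cost plan costs $2.97.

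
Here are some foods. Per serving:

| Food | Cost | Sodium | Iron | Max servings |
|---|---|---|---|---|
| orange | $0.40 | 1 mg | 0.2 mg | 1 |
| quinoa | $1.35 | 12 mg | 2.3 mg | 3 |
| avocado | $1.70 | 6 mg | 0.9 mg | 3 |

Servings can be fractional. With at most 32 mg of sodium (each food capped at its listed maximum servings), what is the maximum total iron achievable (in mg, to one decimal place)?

6.1 mg

Iron per mg sodium: orange 0.2, quinoa 0.1917, avocado 0.15.
Take 1 serving of orange: uses 1 mg sodium, +0.2 mg iron (running total 0.2 mg).
Take 2.583 servings of quinoa: uses 31 mg sodium, +5.9 mg iron (running total 6.1 mg).
Greedy by best ratio exhausts the sodium allowance optimally: 6.1 mg.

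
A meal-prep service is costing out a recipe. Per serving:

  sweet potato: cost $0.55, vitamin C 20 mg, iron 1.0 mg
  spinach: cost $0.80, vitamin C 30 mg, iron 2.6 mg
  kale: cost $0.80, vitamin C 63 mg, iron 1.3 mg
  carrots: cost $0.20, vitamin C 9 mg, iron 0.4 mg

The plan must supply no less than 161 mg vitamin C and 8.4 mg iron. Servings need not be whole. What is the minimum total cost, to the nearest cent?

sweet potato only: max(161/20, 8.4/1.0) = 8.4 servings → $4.62.
spinach only: max(161/30, 8.4/2.6) = 5.367 servings → $4.29.
kale only: max(161/63, 8.4/1.3) = 6.462 servings → $5.17.
carrots only: max(161/9, 8.4/0.4) = 21 servings → $4.20.
sweet potato + spinach with both tight: 7.573 servings and 0.3182 servings → $4.42.
sweet potato + kale: the both-tight solution has a negative serving — not a feasible corner.
sweet potato + carrots: intersection lies outside the first quadrant.
spinach + kale with both tight: 2.563 servings and 1.335 servings → $3.12.
spinach + carrots with both tight: 0.9825 servings and 14.61 servings → $3.71.
kale + carrots with both targets exact would need a negative amount; discard.
Cheapest feasible corner: $3.12.

$3.12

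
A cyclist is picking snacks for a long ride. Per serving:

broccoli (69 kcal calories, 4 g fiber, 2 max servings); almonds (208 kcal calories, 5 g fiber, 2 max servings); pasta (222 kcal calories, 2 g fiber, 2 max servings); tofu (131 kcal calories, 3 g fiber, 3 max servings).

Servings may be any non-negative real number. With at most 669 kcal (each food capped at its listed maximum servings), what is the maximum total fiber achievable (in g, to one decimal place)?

20.6 g

Fiber per kcal: broccoli 0.05797, almonds 0.02404, tofu 0.0229, pasta 0.009009.
Take 2 servings of broccoli: uses 138 kcal, +8.0 g fiber (running total 8.0 g).
Take 2 servings of almonds: uses 416 kcal, +10.0 g fiber (running total 18.0 g).
Take 0.8779 servings of tofu: uses 115 kcal, +2.6 g fiber (running total 20.6 g).
Greedy by best ratio exhausts the calories allowance optimally: 20.6 g.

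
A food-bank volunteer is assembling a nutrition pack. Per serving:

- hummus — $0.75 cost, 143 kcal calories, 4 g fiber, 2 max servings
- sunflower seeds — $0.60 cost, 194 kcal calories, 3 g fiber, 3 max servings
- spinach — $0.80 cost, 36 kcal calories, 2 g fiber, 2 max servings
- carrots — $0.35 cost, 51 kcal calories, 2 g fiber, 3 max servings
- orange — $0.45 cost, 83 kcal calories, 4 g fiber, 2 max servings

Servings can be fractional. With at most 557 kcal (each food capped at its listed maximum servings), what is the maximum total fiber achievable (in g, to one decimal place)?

Fiber per kcal: spinach 0.05556, orange 0.04819, carrots 0.03922, hummus 0.02797, sunflower seeds 0.01546.
Take 2 servings of spinach: uses 72 kcal, +4.0 g fiber (running total 4.0 g).
Take 2 servings of orange: uses 166 kcal, +8.0 g fiber (running total 12.0 g).
Take 3 servings of carrots: uses 153 kcal, +6.0 g fiber (running total 18.0 g).
Take 1.161 servings of hummus: uses 166 kcal, +4.6 g fiber (running total 22.6 g).
Filling greedily by fiber-per-kcal is optimal for one linear limit, giving 22.6 g.

22.6 g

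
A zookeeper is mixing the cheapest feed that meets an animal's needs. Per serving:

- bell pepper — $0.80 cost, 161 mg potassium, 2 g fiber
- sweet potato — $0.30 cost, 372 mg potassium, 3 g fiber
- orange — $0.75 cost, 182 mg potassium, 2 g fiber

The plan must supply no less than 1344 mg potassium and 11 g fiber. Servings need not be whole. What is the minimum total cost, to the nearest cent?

$1.10

bell pepper only: max(1344/161, 11/2) = 8.348 servings → $6.68.
sweet potato only: max(1344/372, 11/3) = 3.667 servings → $1.10.
orange only: max(1344/182, 11/2) = 7.385 servings → $5.54.
bell pepper + sweet potato with both tight: 0.2299 servings and 3.513 servings → $1.24.
bell pepper + orange with both targets exact would need a negative amount; discard.
sweet potato + orange with both tight: 3.465 servings and 0.303 servings → $1.27.
Cheapest feasible corner: $1.10.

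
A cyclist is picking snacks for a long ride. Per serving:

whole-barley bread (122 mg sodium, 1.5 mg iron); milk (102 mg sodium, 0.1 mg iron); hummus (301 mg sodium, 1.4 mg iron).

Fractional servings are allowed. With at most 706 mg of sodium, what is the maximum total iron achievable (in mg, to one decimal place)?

8.7 mg

Iron per mg sodium: whole-barley bread 0.0123, hummus 0.004651, milk 0.0009804.
With no serving limits, spend the whole sodium allowance on whole-barley bread: 706 mg / 122 mg × 1.5 mg = 8.7 mg.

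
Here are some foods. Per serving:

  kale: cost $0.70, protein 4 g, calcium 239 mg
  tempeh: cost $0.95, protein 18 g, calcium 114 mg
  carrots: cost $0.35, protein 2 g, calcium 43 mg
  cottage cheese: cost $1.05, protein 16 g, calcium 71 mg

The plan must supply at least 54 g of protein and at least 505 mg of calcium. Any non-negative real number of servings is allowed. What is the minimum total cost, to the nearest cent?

With two linear requirements the optimum uses one or two foods; enumerate the corners.
kale only: max(54/4, 505/239) = 13.5 servings → $9.45.
tempeh only: max(54/18, 505/114) = 4.43 servings → $4.21.
carrots only: max(54/2, 505/43) = 27 servings → $9.45.
cottage cheese only: max(54/16, 505/71) = 7.113 servings → $7.47.
kale + tempeh with both tight: 0.7629 servings and 2.83 servings → $3.22.
kale + carrots: intersection lies outside the first quadrant.
kale + cottage cheese with both tight: 1.199 servings and 3.075 servings → $4.07.
tempeh + carrots with both tight: 2.403 servings and 5.374 servings → $4.16.
tempeh + cottage cheese: the both-tight solution has a negative serving — not a feasible corner.
carrots + cottage cheese with both tight: 7.777 servings and 2.403 servings → $5.24.
Cheapest feasible corner: $3.22.

$3.22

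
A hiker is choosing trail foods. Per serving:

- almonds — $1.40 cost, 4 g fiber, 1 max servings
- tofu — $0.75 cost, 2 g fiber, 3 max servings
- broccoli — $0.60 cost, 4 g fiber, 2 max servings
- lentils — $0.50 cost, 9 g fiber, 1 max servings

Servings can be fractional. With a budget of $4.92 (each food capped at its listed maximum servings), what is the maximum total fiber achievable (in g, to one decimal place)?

Fiber per dollar: lentils 18, broccoli 6.667, almonds 2.857, tofu 2.667.
Take 1 serving of lentils: spends $0.50, +9.0 g fiber (running total 9.0 g).
Take 2 servings of broccoli: spends $1.20, +8.0 g fiber (running total 17.0 g).
Take 1 serving of almonds: spends $1.40, +4.0 g fiber (running total 21.0 g).
Take 2.427 servings of tofu: spends $1.82, +4.9 g fiber (running total 25.9 g).
Greedy by best ratio exhausts the cost allowance optimally: 25.9 g.

25.9 g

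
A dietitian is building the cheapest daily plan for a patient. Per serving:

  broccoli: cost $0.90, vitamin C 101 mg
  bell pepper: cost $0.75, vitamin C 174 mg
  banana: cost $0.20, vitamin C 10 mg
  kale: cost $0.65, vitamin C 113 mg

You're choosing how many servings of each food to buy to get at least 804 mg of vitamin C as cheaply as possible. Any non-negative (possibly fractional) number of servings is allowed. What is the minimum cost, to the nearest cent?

Cost per mg of vitamin C: bell pepper $0.0043, kale $0.0058, broccoli $0.0089, banana $0.0200.
With no serving limits, use only bell pepper: 804 mg / 174 mg = 4.621 servings × $0.75 = $3.47.

$3.47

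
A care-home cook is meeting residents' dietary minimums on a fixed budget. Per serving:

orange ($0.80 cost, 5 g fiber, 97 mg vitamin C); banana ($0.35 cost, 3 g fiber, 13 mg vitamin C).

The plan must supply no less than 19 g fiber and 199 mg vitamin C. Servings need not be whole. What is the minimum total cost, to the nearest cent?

For a min-cost LP with two ≥-constraints, a basic feasible solution has at most two positive variables.
orange only: max(19/5, 199/97) = 3.8 servings → $3.04.
banana only: max(19/3, 199/13) = 15.31 servings → $5.36.
orange + banana with both tight: 1.549 servings and 3.752 servings → $2.55.
The minimum over all feasible corners is $2.55.

$2.55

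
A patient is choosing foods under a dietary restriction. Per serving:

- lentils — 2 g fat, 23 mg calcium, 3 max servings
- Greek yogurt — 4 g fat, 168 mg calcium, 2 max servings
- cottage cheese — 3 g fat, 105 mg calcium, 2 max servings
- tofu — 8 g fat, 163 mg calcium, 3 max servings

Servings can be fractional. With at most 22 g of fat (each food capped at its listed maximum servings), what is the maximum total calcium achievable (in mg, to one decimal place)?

709.0 mg

Calcium per g fat: Greek yogurt 42, cottage cheese 35, tofu 20.38, lentils 11.5.
Take 2 servings of Greek yogurt: uses 8 g fat, +336.0 mg calcium (running total 336.0 mg).
Take 2 servings of cottage cheese: uses 6 g fat, +210.0 mg calcium (running total 546.0 mg).
Take 1 serving of tofu: uses 8 g fat, +163.0 mg calcium (running total 709.0 mg).
Greedy by best ratio exhausts the fat allowance optimally: 709.0 mg.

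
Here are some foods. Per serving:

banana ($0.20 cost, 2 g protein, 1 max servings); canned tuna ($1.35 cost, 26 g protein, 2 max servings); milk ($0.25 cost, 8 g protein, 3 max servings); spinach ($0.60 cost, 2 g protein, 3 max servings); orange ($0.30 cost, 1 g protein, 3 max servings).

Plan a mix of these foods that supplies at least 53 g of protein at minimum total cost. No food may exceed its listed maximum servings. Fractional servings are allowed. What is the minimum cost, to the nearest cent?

$2.26

Cost per g of protein: milk $0.0312, canned tuna $0.0519, banana $0.1000, spinach $0.3000, orange $0.3000.
Take 3 servings of milk: +24.0 g protein for $0.75 (total $0.75, still need 29.0 g).
Take 1.115 servings of canned tuna: +29.0 g protein for $1.51 (total $2.26, still need 0.0 g).
Greedy by cheapest-per-g is optimal for a single linear constraint, so the minimum cost is $2.26.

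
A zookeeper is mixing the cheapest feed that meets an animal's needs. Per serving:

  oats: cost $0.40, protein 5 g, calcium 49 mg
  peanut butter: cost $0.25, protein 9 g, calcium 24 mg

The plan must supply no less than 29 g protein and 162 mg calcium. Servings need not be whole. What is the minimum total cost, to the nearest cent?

$1.43

Check every corner: each single food scaled to meet both minima, and each pair solved so both constraints bind.
oats only: max(29/5, 162/49) = 5.8 servings → $2.32.
peanut butter only: max(29/9, 162/24) = 6.75 servings → $1.69.
oats + peanut butter with both tight: 2.374 servings and 1.903 servings → $1.43.
Cheapest feasible corner: $1.43.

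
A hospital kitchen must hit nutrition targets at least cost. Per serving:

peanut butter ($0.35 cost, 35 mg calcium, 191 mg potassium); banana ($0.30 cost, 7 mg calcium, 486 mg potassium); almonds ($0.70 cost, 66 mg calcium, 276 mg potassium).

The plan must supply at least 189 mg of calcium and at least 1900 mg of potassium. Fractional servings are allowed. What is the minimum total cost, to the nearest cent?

$2.34

With two linear requirements the optimum uses one or two foods; enumerate the corners.
peanut butter only: max(189/35, 1900/191) = 9.948 servings → $3.48.
banana only: max(189/7, 1900/486) = 27 servings → $8.10.
almonds only: max(189/66, 1900/276) = 6.884 servings → $4.82.
peanut butter + banana with both tight: 5.012 servings and 1.94 servings → $2.34.
peanut butter + almonds: the both-tight solution has a negative serving — not a feasible corner.
banana + almonds with both tight: 2.43 servings and 2.606 servings → $2.55.
So the least-cost plan costs $2.34.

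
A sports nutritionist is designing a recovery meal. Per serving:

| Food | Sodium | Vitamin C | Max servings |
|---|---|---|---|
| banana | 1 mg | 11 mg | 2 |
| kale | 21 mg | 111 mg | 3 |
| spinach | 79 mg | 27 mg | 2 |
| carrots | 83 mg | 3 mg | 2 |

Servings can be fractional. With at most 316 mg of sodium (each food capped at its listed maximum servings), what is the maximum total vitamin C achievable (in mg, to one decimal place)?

Vitamin C per mg sodium: banana 11, kale 5.286, spinach 0.3418, carrots 0.03614.
Take 2 servings of banana: uses 2 mg sodium, +22.0 mg vitamin C (running total 22.0 mg).
Take 3 servings of kale: uses 63 mg sodium, +333.0 mg vitamin C (running total 355.0 mg).
Take 2 servings of spinach: uses 158 mg sodium, +54.0 mg vitamin C (running total 409.0 mg).
Take 1.12 servings of carrots: uses 93 mg sodium, +3.4 mg vitamin C (running total 412.4 mg).
Greedy by best ratio exhausts the sodium allowance optimally: 412.4 mg.

412.4 mg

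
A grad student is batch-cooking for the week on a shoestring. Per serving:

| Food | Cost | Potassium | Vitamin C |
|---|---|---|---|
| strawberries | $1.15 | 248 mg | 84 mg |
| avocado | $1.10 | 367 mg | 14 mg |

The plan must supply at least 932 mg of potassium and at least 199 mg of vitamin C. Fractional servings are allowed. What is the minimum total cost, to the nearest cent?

$3.69

strawberries only: max(932/248, 199/84) = 3.758 servings → $4.32.
avocado only: max(932/367, 199/14) = 14.21 servings → $15.64.
strawberries + avocado with both tight: 2.193 servings and 1.058 servings → $3.69.
Cheapest feasible corner: $3.69.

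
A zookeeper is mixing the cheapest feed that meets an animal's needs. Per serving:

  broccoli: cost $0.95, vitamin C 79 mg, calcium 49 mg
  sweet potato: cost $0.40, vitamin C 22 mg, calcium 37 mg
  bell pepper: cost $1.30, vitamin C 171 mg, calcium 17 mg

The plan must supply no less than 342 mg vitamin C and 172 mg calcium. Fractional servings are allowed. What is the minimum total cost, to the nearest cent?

$3.52

broccoli only: max(342/79, 172/49) = 4.329 servings → $4.11.
sweet potato only: max(342/22, 172/37) = 15.55 servings → $6.22.
bell pepper only: max(342/171, 172/17) = 10.12 servings → $13.15.
broccoli + sweet potato: the both-tight solution has a negative serving — not a feasible corner.
broccoli + bell pepper with both tight: 3.354 servings and 0.4505 servings → $3.77.
sweet potato + bell pepper with both tight: 3.964 servings and 1.49 servings → $3.52.
Cheapest feasible corner: $3.52.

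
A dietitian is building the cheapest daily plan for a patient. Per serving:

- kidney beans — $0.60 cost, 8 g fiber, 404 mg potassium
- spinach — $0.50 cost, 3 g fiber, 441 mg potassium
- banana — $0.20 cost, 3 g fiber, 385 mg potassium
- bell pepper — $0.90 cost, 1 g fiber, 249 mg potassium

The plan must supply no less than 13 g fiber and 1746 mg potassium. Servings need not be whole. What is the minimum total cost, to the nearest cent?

$0.91

At the optimum either one food covers both requirements or two foods hit both targets exactly; no other combination can be cheaper.
kidney beans only: max(13/8, 1746/404) = 4.322 servings → $2.59.
spinach only: max(13/3, 1746/441) = 4.333 servings → $2.17.
banana only: max(13/3, 1746/385) = 4.535 servings → $0.91.
bell pepper only: max(13/1, 1746/249) = 13 servings → $11.70.
kidney beans + spinach with both tight: 0.2137 servings and 3.763 servings → $2.01.
kidney beans + banana: the both-tight solution has a negative serving — not a feasible corner.
kidney beans + bell pepper with both tight: 0.9389 servings and 5.489 servings → $5.50.
spinach + banana with both tight: 1.387 servings and 2.946 servings → $1.28.
spinach + bell pepper with both targets exact would need a negative amount; discard.
banana + bell pepper with both tight: 4.119 servings and 0.6436 servings → $1.40.
Cheapest feasible corner: $0.91.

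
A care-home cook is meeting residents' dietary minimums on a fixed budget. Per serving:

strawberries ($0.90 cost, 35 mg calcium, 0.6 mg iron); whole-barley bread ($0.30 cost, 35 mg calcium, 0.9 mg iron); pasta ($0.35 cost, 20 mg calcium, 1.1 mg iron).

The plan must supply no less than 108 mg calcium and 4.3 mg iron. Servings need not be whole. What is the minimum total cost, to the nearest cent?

$1.39

strawberries only: max(108/35, 4.3/0.6) = 7.167 servings → $6.45.
whole-barley bread only: max(108/35, 4.3/0.9) = 4.778 servings → $1.43.
pasta only: max(108/20, 4.3/1.1) = 5.4 servings → $1.89.
strawberries + whole-barley bread: the both-tight solution has a negative serving — not a feasible corner.
strawberries + pasta with both tight: 1.238 servings and 3.234 servings → $2.25.
whole-barley bread + pasta with both tight: 1.6 servings and 2.6 servings → $1.39.
The minimum over all feasible corners is $1.39.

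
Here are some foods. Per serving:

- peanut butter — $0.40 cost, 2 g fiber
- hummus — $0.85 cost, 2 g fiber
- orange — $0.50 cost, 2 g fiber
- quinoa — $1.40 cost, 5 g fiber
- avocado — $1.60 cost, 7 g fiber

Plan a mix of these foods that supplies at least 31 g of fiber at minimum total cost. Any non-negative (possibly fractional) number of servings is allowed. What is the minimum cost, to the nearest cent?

$6.20

Cost per g of fiber: peanut butter $0.2000, avocado $0.2286, orange $0.2500, quinoa $0.2800, hummus $0.4250.
With no serving limits, use only peanut butter: 31 g / 2 g = 15.5 servings × $0.40 = $6.20.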